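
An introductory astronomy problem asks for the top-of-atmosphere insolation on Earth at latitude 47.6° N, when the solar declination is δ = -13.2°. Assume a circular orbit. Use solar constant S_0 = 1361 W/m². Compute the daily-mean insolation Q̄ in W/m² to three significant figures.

cos h₀ = −tan(+47.6°) tan(-13.200°) = 0.2569, h₀ = 1.3110 rad.
Bracket: h₀ sin ϕ sin δ + cos ϕ cos δ sin h₀ = 1.3110×0.73846×-0.22835 + 0.67430×0.97358×0.96645 = -0.221070 + 0.634460 = 0.413390.
Q̄ = (S_0/π) × [bracket] = (1361/π) × 0.413390 = 179.1 W/m².

Q̄ ≈ 179 W/m²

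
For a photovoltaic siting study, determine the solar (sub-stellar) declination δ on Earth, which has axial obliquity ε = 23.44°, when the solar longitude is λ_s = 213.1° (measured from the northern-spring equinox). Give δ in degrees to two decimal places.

δ = -12.55°

sin δ = sin ε · sin λ_s = sin 23.44° × sin 213.1° = -0.217233.
δ = arcsin(-0.217233) = -12.55°.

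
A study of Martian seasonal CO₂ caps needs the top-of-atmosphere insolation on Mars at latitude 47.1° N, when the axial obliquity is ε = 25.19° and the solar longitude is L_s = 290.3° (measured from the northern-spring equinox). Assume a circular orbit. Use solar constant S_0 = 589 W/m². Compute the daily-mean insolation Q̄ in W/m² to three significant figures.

Solar declination: sin δ = sin ε · sin L_s = sin 25.19° × sin 290.3° = -0.39919, so δ = -23.527°.
cos h₀ = −tan(+47.1°) tan(-23.527°) = 0.4685, h₀ = 1.0832 rad.
Bracket: h₀ sin ϕ sin δ + cos ϕ cos δ sin h₀ = 1.0832×0.73254×-0.39919 + 0.68072×0.91687×0.88345 = -0.316752 + 0.551389 = 0.234637.
Q̄ = (S_0/π) × [bracket] = (589/π) × 0.234637 = 43.99 W/m².

Q̄ ≈ 44.0 W/m²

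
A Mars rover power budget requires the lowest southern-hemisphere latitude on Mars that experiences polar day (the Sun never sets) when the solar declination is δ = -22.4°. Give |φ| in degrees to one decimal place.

Polar day requires cos H₀ = −tan φ tan δ ≤ −1, i.e. tan φ tan δ ≥ 1.
The boundary is |tan φ| · |tan δ| = 1, so |φ| = 90° − |δ| = 90° − 22.4° = 67.6° in the southern hemisphere.

|φ| = 67.6°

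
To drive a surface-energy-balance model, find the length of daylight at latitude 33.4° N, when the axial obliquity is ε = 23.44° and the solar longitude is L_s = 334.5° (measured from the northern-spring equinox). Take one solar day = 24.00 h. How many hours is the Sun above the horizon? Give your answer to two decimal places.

11.12 h

Solar declination: sin δ = sin ε · sin L_s = sin 23.44° × sin 334.5° = -0.17125, so δ = -9.861°.
cos h₀ = −tan ϕ · tan δ = −tan(+33.4°) × tan(-9.861°) = 0.1146, so h₀ = 1.4559 rad = 83.42°.
Daylight = 2h₀/(2π) × 24.00 h = (1.4559/π) × 24.00 = 11.12 h.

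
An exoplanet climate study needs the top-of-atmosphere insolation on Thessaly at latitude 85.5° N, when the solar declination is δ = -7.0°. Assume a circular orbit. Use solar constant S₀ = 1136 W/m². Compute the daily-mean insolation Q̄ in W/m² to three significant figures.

cos H₀ = −tan(+85.5°) tan(-7.000°) = 1.5601 ≥ 1 ⇒ polar night, H₀ = 0 and Q̄ = 0.

Q̄ ≈ 0.00 W/m²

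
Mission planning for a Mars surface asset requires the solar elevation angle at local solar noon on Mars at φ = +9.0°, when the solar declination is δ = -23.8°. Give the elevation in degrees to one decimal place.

57.2°

At local noon the hour angle is zero, so the zenith angle equals |φ − δ| = |+9.0° − (-23.800°)| = 32.800°.
Elevation = 90° − 32.800° = 57.2°.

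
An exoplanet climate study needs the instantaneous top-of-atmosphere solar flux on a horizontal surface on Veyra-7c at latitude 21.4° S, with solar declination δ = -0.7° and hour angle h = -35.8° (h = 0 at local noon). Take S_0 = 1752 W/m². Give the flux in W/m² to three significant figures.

cos θ_z = sin ϕ sin δ + cos ϕ cos δ cos h = 0.004458 + 0.755089 = 0.759547.
Flux = S_0 · cos θ_z = 1752 × 0.759547 = 1331 W/m².

1.33e+03 W/m²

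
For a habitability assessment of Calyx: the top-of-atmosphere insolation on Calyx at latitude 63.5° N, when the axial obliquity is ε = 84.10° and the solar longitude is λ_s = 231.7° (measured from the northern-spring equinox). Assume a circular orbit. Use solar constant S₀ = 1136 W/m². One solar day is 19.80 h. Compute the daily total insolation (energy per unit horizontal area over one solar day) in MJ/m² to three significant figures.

Solar declination: sin δ = sin ε · sin λ_s = sin 84.10° × sin 231.7° = -0.78062, so δ = -51.317°.
cos H₀ = −tan(+63.5°) tan(-51.317°) = 2.5051 ≥ 1 ⇒ polar night, H₀ = 0 and Q̄ = 0.
Daily total = Q̄ × 19.80 h × 3600 s/h = 0.00 MJ/m².

0.00 MJ/m²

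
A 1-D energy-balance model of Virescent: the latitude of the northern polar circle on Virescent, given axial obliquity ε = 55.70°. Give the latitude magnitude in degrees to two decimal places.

34.30°

The polar circle is the lowest latitude that experiences at least one full rotation of continuous daylight at the northern-summer solstice; it lies at |φ| = 90° − ε = 90° − 55.70° = 34.30°.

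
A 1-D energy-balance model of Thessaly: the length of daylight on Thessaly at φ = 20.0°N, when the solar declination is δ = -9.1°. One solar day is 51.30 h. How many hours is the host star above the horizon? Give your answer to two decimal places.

cos H₀ = −tan φ · tan δ = −tan(+20.0°) × tan(-9.100°) = 0.0583, so H₀ = 1.5125 rad = 86.66°.
Daylight = 2H₀/(2π) × 51.30 h = (1.5125/π) × 51.30 = 24.70 h.

24.70 h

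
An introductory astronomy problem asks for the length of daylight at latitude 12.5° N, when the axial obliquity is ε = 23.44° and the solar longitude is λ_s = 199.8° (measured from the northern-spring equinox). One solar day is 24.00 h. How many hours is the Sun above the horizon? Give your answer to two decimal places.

Solar declination: sin δ = sin ε · sin λ_s = sin 23.44° × sin 199.8° = -0.13475, so δ = -7.744°.
cos H₀ = −tan φ · tan δ = −tan(+12.5°) × tan(-7.744°) = 0.0301, so H₀ = 1.5406 rad = 88.27°.
Daylight = 2H₀/(2π) × 24.00 h = (1.5406/π) × 24.00 = 11.77 h.

11.77 h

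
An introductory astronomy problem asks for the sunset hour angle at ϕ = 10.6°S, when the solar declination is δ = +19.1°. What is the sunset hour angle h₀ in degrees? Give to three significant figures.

cos h₀ = −tan ϕ · tan δ = −tan(-10.6°) × tan(+19.100°) = 0.0648, so h₀ = 1.5059 rad = 86.28°.

h₀ = 86.3°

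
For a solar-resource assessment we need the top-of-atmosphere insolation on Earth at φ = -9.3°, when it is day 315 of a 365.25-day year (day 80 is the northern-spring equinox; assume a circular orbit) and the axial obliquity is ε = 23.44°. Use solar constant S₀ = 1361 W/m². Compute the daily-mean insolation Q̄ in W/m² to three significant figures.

Q̄ ≈ 441 W/m²

Solar longitude: λ_s = 360° × (315 − 80)/365.25 = 231.622°.
sin δ = sin 23.44° × sin 231.622° = -0.31184, so δ = -18.170°.
cos H₀ = −tan(-9.3°) tan(-18.170°) = -0.0537, H₀ = 1.6246 rad.
Bracket: H₀ sin φ sin δ + cos φ cos δ sin H₀ = 1.6246×-0.16160×-0.31184 + 0.98686×0.95013×0.99855 = 0.081869 + 0.936286 = 1.018155.
Q̄ = (S₀/π) × [bracket] = (1361/π) × 1.018155 = 441.1 W/m².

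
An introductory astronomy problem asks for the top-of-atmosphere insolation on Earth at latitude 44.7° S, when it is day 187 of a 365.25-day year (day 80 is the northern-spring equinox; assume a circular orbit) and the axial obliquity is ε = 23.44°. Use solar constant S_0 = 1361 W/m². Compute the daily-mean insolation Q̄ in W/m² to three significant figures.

Solar longitude: L_s = 360° × (187 − 80)/365.25 = 105.462°.
sin δ = sin 23.44° × sin 105.462° = 0.38339, so δ = +22.544°.
cos h₀ = −tan(-44.7°) tan(+22.544°) = 0.4108, h₀ = 1.1475 rad.
Bracket: h₀ sin ϕ sin δ + cos ϕ cos δ sin h₀ = 1.1475×-0.70339×0.38339 + 0.71080×0.92359×0.91173 = -0.309449 + 0.598540 = 0.289091.
Q̄ = (S_0/π) × [bracket] = (1361/π) × 0.289091 = 125.2 W/m².

Q̄ ≈ 125 W/m²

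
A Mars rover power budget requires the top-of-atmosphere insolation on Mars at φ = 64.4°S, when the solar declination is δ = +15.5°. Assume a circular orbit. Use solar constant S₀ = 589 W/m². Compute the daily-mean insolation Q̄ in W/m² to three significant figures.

cos H₀ = −tan(-64.4°) tan(+15.500°) = 0.5788, H₀ = 0.9535 rad.
Bracket: H₀ sin φ sin δ + cos φ cos δ sin H₀ = 0.9535×-0.90183×0.26724 + 0.43209×0.96363×0.81545 = -0.229798 + 0.339533 = 0.109735.
Q̄ = (S₀/π) × [bracket] = (589/π) × 0.109735 = 20.57 W/m².

Q̄ ≈ 20.6 W/m²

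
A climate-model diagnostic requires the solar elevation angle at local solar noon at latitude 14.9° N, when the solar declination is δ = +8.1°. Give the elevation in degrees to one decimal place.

At local noon the hour angle is zero, so the zenith angle equals |ϕ − δ| = |+14.9° − (+8.100°)| = 6.800°.
Elevation = 90° − 6.800° = 83.2°.

83.2°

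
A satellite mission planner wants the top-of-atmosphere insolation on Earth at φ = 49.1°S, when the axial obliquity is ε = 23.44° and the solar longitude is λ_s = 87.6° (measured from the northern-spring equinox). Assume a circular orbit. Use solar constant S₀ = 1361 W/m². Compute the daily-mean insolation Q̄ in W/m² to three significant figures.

Q̄ ≈ 89.1 W/m²

Solar declination: sin δ = sin ε · sin λ_s = sin 23.44° × sin 87.6° = 0.39744, so δ = +23.418°.
cos H₀ = −tan(-49.1°) tan(+23.418°) = 0.5000, H₀ = 1.0472 rad.
Bracket: H₀ sin φ sin δ + cos φ cos δ sin H₀ = 1.0472×-0.75585×0.39744 + 0.65474×0.91763×0.86602 = -0.314584 + 0.520313 = 0.205729.
Q̄ = (S₀/π) × [bracket] = (1361/π) × 0.205729 = 89.13 W/m².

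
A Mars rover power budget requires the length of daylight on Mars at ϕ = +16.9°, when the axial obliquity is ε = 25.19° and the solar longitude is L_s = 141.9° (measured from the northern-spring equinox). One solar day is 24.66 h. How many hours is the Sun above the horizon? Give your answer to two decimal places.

12.98 h

Solar declination: sin δ = sin ε · sin L_s = sin 25.19° × sin 141.9° = 0.26262, so δ = +15.226°.
cos h₀ = −tan ϕ · tan δ = −tan(+16.9°) × tan(+15.226°) = -0.0827, so h₀ = 1.6536 rad = 94.74°.
Daylight = 2h₀/(2π) × 24.66 h = (1.6536/π) × 24.66 = 12.98 h.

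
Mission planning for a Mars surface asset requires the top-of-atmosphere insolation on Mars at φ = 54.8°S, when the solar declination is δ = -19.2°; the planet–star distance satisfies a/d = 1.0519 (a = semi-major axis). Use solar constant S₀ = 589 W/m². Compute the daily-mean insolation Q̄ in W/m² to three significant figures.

cos H₀ = −tan(-54.8°) tan(-19.200°) = -0.4937, H₀ = 2.0871 rad.
Bracket: H₀ sin φ sin δ + cos φ cos δ sin H₀ = 2.0871×-0.81714×-0.32887 + 0.57643×0.94438×0.86966 = 0.560872 + 0.473416 = 1.034288.
Inverse-square distance factor (a/d)² = 1.0519² = 1.106494.
Q̄ = (S₀/π) × 1.106494 × [bracket] = (589/π) × 1.106494 × 1.034288 = 214.6 W/m².

Q̄ ≈ 215 W/m²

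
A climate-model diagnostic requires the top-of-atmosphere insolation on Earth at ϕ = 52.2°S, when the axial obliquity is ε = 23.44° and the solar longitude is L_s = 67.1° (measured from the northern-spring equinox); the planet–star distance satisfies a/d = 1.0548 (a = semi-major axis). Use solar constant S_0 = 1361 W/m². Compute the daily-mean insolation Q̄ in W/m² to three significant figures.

Q̄ ≈ 91.9 W/m²

Solar declination: sin δ = sin ε · sin L_s = sin 23.44° × sin 67.1° = 0.36644, so δ = +21.496°.
cos h₀ = −tan(-52.2°) tan(+21.496°) = 0.5077, h₀ = 1.0383 rad.
Bracket: h₀ sin ϕ sin δ + cos ϕ cos δ sin h₀ = 1.0383×-0.79016×0.36644 + 0.61291×0.93044×0.86152 = -0.300636 + 0.491304 = 0.190668.
Inverse-square distance factor (a/d)² = 1.0548² = 1.112603.
Q̄ = (S_0/π) × 1.112603 × [bracket] = (1361/π) × 1.112603 × 0.190668 = 91.90 W/m².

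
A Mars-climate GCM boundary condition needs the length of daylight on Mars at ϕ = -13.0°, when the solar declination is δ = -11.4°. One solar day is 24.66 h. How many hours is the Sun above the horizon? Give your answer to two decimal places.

12.70 h

cos h₀ = −tan ϕ · tan δ = −tan(-13.0°) × tan(-11.400°) = -0.0466, so h₀ = 1.6174 rad = 92.67°.
Daylight = 2h₀/(2π) × 24.66 h = (1.6174/π) × 24.66 = 12.70 h.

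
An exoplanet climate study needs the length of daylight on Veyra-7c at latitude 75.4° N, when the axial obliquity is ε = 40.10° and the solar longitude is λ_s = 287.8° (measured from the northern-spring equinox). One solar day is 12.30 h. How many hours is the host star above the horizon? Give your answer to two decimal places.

Solar declination: sin δ = sin ε · sin λ_s = sin 40.10° × sin 287.8° = -0.61329, so δ = -37.828°.
cos H₀ = −tan φ · tan δ = 2.9809 ≥ 1, so the host star never rises (polar night) and H₀ = 0.
Daylight = 2H₀/(2π) × 12.30 h = (0.0000/π) × 12.30 = 0.00 h.

0.00 h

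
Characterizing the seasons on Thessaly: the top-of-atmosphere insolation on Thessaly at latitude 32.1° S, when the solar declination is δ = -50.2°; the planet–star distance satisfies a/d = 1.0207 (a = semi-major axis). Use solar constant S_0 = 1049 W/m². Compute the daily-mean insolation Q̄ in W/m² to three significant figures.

Q̄ ≈ 468 W/m²

cos h₀ = −tan(-32.1°) tan(-50.200°) = -0.7529, h₀ = 2.4233 rad.
Bracket: h₀ sin ϕ sin δ + cos ϕ cos δ sin h₀ = 2.4233×-0.53140×-0.76828 + 0.84712×0.64011×0.65813 = 0.989346 + 0.356871 = 1.346217.
Inverse-square distance factor (a/d)² = 1.0207² = 1.041828.
Q̄ = (S_0/π) × 1.041828 × [bracket] = (1049/π) × 1.041828 × 1.346217 = 468.3 W/m².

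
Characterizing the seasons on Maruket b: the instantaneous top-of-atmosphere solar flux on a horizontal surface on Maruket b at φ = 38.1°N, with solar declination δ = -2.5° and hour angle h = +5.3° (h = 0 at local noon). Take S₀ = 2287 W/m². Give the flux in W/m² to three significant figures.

1.73e+03 W/m²

cos θ_z = sin φ sin δ + cos φ cos δ cos h = -0.026915 + 0.782825 = 0.755910.
Flux = S₀ · cos θ_z = 2287 × 0.755910 = 1729 W/m².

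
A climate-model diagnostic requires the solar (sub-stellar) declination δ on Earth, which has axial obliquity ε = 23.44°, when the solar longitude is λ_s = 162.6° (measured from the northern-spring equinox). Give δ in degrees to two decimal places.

sin δ = sin ε · sin λ_s = sin 23.44° × sin 162.6° = 0.118955.
δ = arcsin(0.118955) = +6.83°.

δ = +6.83°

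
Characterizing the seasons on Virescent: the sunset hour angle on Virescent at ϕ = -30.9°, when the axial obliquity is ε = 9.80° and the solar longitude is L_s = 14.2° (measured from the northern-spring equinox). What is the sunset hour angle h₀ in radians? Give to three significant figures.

h₀ = 1.55 rad

Solar declination: sin δ = sin ε · sin L_s = sin 9.80° × sin 14.2° = 0.04175, so δ = +2.393°.
cos h₀ = −tan ϕ · tan δ = −tan(-30.9°) × tan(+2.393°) = 0.0250, so h₀ = 1.5458 rad = 88.57°.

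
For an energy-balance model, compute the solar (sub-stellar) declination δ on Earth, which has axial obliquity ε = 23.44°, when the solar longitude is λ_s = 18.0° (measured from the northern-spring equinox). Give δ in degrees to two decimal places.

δ = +7.06°

sin δ = sin ε · sin λ_s = sin 23.44° × sin 18.0° = 0.122923.
δ = arcsin(0.122923) = +7.06°.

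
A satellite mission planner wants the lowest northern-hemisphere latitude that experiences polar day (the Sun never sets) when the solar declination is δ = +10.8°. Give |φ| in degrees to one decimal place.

|φ| = 79.2°

Polar day requires cos H₀ = −tan φ tan δ ≤ −1, i.e. tan φ tan δ ≥ 1.
The boundary is |tan φ| · |tan δ| = 1, so |φ| = 90° − |δ| = 90° − 10.8° = 79.2° in the northern hemisphere.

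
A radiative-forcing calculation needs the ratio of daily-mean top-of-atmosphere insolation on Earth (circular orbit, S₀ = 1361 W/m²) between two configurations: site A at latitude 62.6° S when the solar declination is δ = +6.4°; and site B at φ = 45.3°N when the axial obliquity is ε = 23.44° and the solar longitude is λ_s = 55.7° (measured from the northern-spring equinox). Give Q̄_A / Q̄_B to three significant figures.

— Configuration A (φ=-62.6°):
cos H₀ = −tan(-62.6°) tan(+6.400°) = 0.2164, H₀ = 1.3527 rad.
Bracket: H₀ sin φ sin δ + cos φ cos δ sin H₀ = 1.3527×-0.88782×0.11147 + 0.46020×0.99377×0.97631 = -0.133870 + 0.446499 = 0.312629.
Q̄ = (S₀/π) × [bracket] = (1361/π) × 0.312629 = 135.44 W/m².
— Configuration B (φ=+45.3°):
Solar declination: sin δ = sin ε · sin λ_s = sin 23.44° × sin 55.7° = 0.32861, so δ = +19.185°.
cos H₀ = −tan(+45.3°) tan(+19.185°) = -0.3516, H₀ = 1.9301 rad.
Bracket: H₀ sin φ sin δ + cos φ cos δ sin H₀ = 1.9301×0.71080×0.32861 + 0.70339×0.94446×0.93615 = 0.450825 + 0.621907 = 1.072732.
Q̄ = (S₀/π) × [bracket] = (1361/π) × 1.072732 = 464.73 W/m².
Ratio Q̄_A / Q̄_B = 135.44 / 464.73 = 0.2914.

Q̄_A / Q̄_B ≈ 0.291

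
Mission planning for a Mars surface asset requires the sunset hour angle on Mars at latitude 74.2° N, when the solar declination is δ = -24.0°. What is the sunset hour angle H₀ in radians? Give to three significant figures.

cos H₀ = −tan φ · tan δ = 1.5734 ≥ 1, so the Sun never rises (polar night) and H₀ = 0.

H₀ = 0.00 rad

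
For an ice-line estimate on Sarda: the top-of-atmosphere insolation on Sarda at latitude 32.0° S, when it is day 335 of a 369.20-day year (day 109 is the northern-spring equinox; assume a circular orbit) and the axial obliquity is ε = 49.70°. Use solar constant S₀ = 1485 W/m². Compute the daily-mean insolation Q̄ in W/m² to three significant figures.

Q̄ ≈ 565 W/m²

Solar longitude: λ_s = 360° × (335 − 109)/369.20 = 220.368°.
sin δ = sin 49.70° × sin 220.368° = -0.49398, so δ = -29.602°.
cos H₀ = −tan(-32.0°) tan(-29.602°) = -0.3550, H₀ = 1.9337 rad.
Bracket: H₀ sin φ sin δ + cos φ cos δ sin H₀ = 1.9337×-0.52992×-0.49398 + 0.84805×0.86947×0.93486 = 0.506184 + 0.689323 = 1.195507.
Q̄ = (S₀/π) × [bracket] = (1485/π) × 1.195507 = 565.1 W/m².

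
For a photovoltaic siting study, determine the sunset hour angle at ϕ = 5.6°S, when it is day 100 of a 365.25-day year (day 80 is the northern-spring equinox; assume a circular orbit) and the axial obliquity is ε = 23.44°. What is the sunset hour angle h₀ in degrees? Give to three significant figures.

Solar longitude: L_s = 360° × (100 − 80)/365.25 = 19.713°.
sin δ = sin 23.44° × sin 19.713° = 0.13417, so δ = +7.711°.
cos h₀ = −tan ϕ · tan δ = −tan(-5.6°) × tan(+7.711°) = 0.0133, so h₀ = 1.5575 rad = 89.24°.

h₀ = 89.2°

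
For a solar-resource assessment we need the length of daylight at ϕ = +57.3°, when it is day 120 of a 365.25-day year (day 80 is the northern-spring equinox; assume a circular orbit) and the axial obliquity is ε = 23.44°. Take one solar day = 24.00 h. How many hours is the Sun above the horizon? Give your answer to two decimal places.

Solar longitude: L_s = 360° × (120 − 80)/365.25 = 39.425°.
sin δ = sin 23.44° × sin 39.425° = 0.25262, so δ = +14.633°.
cos h₀ = −tan ϕ · tan δ = −tan(+57.3°) × tan(+14.633°) = -0.4067, so h₀ = 1.9896 rad = 114.00°.
Daylight = 2h₀/(2π) × 24.00 h = (1.9896/π) × 24.00 = 15.20 h.

15.20 h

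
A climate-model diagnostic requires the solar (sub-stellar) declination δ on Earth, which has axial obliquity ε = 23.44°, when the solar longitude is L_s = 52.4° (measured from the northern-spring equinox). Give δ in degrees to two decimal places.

δ = +18.37°

sin δ = sin ε · sin L_s = sin 23.44° × sin 52.4° = 0.315164.
δ = arcsin(0.315164) = +18.37°.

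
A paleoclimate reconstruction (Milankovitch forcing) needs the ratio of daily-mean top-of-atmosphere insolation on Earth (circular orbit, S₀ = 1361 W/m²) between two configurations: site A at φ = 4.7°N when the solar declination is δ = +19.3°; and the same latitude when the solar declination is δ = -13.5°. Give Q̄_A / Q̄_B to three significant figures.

— Configuration A (φ=+4.7°):
cos H₀ = −tan(+4.7°) tan(+19.300°) = -0.0288, H₀ = 1.5996 rad.
Bracket: H₀ sin φ sin δ + cos φ cos δ sin H₀ = 1.5996×0.08194×0.33051 + 0.99664×0.94380×0.99959 = 0.043320 + 0.940243 = 0.983563.
Q̄ = (S₀/π) × [bracket] = (1361/π) × 0.983563 = 426.10 W/m².
— Configuration B (φ=+4.7°):
cos H₀ = −tan(+4.7°) tan(-13.500°) = 0.0197, H₀ = 1.5511 rad.
Bracket: H₀ sin φ sin δ + cos φ cos δ sin H₀ = 1.5511×0.08194×-0.23345 + 0.99664×0.97237×0.99981 = -0.029671 + 0.968919 = 0.939248.
Q̄ = (S₀/π) × [bracket] = (1361/π) × 0.939248 = 406.90 W/m².
Ratio Q̄_A / Q̄_B = 426.10 / 406.90 = 1.047.

Q̄_A / Q̄_B ≈ 1.05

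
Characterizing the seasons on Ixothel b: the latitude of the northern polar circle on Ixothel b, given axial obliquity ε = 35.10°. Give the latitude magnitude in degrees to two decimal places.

54.90°

The polar circle is the lowest latitude that experiences at least one full rotation of continuous daylight at the northern-summer solstice; it lies at |φ| = 90° − ε = 90° − 35.10° = 54.90°.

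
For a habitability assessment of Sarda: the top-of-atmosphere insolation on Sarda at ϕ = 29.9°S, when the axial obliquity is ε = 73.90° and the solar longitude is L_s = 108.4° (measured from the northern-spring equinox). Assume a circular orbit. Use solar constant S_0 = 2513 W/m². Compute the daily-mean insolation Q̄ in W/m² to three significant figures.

Q̄ ≈ 0.00 W/m²

Solar declination: sin δ = sin ε · sin L_s = sin 73.90° × sin 108.4° = 0.91166, so δ = +65.736°.
cos h₀ = −tan(-29.9°) tan(+65.736°) = 1.2757 ≥ 1 ⇒ polar night, h₀ = 0 and Q̄ = 0.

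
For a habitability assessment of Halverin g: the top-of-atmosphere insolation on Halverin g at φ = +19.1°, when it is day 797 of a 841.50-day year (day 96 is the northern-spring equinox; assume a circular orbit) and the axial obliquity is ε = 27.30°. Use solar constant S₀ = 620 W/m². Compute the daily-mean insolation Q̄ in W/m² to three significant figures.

Q̄ ≈ 133 W/m²

Solar longitude: λ_s = 360° × (797 − 96)/841.50 = 299.893°.
sin δ = sin 27.30° × sin 299.893° = -0.39763, so δ = -23.430°.
cos H₀ = −tan(+19.1°) tan(-23.430°) = 0.1501, H₀ = 1.4202 rad.
Bracket: H₀ sin φ sin δ + cos φ cos δ sin H₀ = 1.4202×0.32722×-0.39763 + 0.94495×0.91755×0.98868 = -0.184786 + 0.857224 = 0.672438.
Q̄ = (S₀/π) × [bracket] = (620/π) × 0.672438 = 132.7 W/m².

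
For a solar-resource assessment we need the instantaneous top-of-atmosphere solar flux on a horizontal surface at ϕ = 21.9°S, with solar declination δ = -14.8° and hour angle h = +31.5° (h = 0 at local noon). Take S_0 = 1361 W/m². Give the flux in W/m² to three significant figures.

1.17e+03 W/m²

cos θ_z = sin ϕ sin δ + cos ϕ cos δ cos h = 0.095278 + 0.764864 = 0.860142.
Flux = S_0 · cos θ_z = 1361 × 0.860142 = 1171 W/m².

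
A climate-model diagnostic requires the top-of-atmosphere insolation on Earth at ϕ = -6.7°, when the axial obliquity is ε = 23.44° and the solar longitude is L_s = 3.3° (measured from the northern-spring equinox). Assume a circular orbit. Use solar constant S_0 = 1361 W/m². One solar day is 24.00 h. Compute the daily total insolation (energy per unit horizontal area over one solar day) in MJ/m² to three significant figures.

37.0 MJ/m²

Solar declination: sin δ = sin ε · sin L_s = sin 23.44° × sin 3.3° = 0.02290, so δ = +1.312°.
cos h₀ = −tan(-6.7°) tan(+1.312°) = 0.0027, h₀ = 1.5681 rad.
Bracket: h₀ sin ϕ sin δ + cos ϕ cos δ sin h₀ = 1.5681×-0.11667×0.02290 + 0.99317×0.99974×1.00000 = -0.004190 + 0.992912 = 0.988722.
Q̄ = (S_0/π) × [bracket] = (1361/π) × 0.988722 = 428.33 W/m².
Daily total = Q̄ × 24.00 h × 3600 s/h = 428.33 × 24.00 × 3600 / 10⁶ = 37.01 MJ/m².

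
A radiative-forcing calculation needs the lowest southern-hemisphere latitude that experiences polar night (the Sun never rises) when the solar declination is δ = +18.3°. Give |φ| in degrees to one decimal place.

|φ| = 71.7°

Polar night requires cos H₀ = −tan φ tan δ ≥ 1, i.e. tan φ tan δ ≤ −1.
The boundary is |tan φ| · |tan δ| = 1, so |φ| = 90° − |δ| = 90° − 18.3° = 71.7° in the southern hemisphere.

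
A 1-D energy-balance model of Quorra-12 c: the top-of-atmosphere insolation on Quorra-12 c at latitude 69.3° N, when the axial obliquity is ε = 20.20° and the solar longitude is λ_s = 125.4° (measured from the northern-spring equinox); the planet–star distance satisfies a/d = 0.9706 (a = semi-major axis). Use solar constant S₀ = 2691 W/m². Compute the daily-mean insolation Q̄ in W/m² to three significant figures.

Q̄ ≈ 695 W/m²

Solar declination: sin δ = sin ε · sin λ_s = sin 20.20° × sin 125.4° = 0.28146, so δ = +16.347°.
cos H₀ = −tan(+69.3°) tan(+16.347°) = -0.7762, H₀ = 2.4595 rad.
Bracket: H₀ sin φ sin δ + cos φ cos δ sin H₀ = 2.4595×0.93544×0.28146 + 0.35347×0.95957×0.63043 = 0.647559 + 0.213829 = 0.861388.
Inverse-square distance factor (a/d)² = 0.9706² = 0.942064.
Q̄ = (S₀/π) × 0.942064 × [bracket] = (2691/π) × 0.942064 × 0.861388 = 695.1 W/m².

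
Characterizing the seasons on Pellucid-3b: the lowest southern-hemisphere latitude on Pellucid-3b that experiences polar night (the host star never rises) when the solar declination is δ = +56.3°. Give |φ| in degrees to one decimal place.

Polar night requires cos H₀ = −tan φ tan δ ≥ 1, i.e. tan φ tan δ ≤ −1.
The boundary is |tan φ| · |tan δ| = 1, so |φ| = 90° − |δ| = 90° − 56.3° = 33.7° in the southern hemisphere.

|φ| = 33.7°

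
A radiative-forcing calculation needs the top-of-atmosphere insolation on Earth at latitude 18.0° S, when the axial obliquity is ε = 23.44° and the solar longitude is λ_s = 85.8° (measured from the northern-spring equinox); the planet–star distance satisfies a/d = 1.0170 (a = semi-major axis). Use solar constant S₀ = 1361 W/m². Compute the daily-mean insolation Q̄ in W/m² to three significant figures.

Solar declination: sin δ = sin ε · sin λ_s = sin 23.44° × sin 85.8° = 0.39672, so δ = +23.373°.
cos H₀ = −tan(-18.0°) tan(+23.373°) = 0.1404, H₀ = 1.4299 rad.
Bracket: H₀ sin φ sin δ + cos φ cos δ sin H₀ = 1.4299×-0.30902×0.39672 + 0.95106×0.91794×0.99009 = -0.175298 + 0.864364 = 0.689066.
Inverse-square distance factor (a/d)² = 1.0170² = 1.034289.
Q̄ = (S₀/π) × 1.034289 × [bracket] = (1361/π) × 1.034289 × 0.689066 = 308.8 W/m².

Q̄ ≈ 309 W/m²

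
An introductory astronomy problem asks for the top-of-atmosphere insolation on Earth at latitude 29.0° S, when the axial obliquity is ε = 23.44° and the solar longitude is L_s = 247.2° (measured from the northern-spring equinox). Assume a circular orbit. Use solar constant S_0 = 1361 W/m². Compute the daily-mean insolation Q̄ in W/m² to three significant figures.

Solar declination: sin δ = sin ε · sin L_s = sin 23.44° × sin 247.2° = -0.36671, so δ = -21.513°.
cos h₀ = −tan(-29.0°) tan(-21.513°) = -0.2185, h₀ = 1.7911 rad.
Bracket: h₀ sin ϕ sin δ + cos ϕ cos δ sin h₀ = 1.7911×-0.48481×-0.36671 + 0.87462×0.93034×0.97584 = 0.318430 + 0.794035 = 1.112465.
Q̄ = (S_0/π) × [bracket] = (1361/π) × 1.112465 = 481.9 W/m².

Q̄ ≈ 482 W/m²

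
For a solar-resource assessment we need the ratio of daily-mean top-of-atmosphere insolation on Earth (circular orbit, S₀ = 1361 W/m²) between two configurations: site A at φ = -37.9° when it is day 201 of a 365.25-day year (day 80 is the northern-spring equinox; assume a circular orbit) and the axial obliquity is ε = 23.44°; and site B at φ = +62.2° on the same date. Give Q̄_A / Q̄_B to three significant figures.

Q̄_A / Q̄_B ≈ 0.422

— Configuration A (φ=-37.9°):
Solar longitude: λ_s = 360° × (201 − 80)/365.25 = 119.261°.
sin δ = sin 23.44° × sin 119.261° = 0.34703, so δ = +20.306°.
cos H₀ = −tan(-37.9°) tan(+20.306°) = 0.2881, H₀ = 1.2786 rad.
Bracket: H₀ sin φ sin δ + cos φ cos δ sin H₀ = 1.2786×-0.61429×0.34703 + 0.78908×0.93785×0.95761 = -0.272568 + 0.708668 = 0.436100.
Q̄ = (S₀/π) × [bracket] = (1361/π) × 0.436100 = 188.93 W/m².
— Configuration B (φ=+62.2°):
cos H₀ = −tan(+62.2°) tan(+20.306°) = -0.7018, H₀ = 2.3487 rad.
Bracket: H₀ sin φ sin δ + cos φ cos δ sin H₀ = 2.3487×0.88458×0.34703 + 0.46639×0.93785×0.71235 = 0.720994 + 0.311585 = 1.032579.
Q̄ = (S₀/π) × [bracket] = (1361/π) × 1.032579 = 447.33 W/m².
Ratio Q̄_A / Q̄_B = 188.93 / 447.33 = 0.4224.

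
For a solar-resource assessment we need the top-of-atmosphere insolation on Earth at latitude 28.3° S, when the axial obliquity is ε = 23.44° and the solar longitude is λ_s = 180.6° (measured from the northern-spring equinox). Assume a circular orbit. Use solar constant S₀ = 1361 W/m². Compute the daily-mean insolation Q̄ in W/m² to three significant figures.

Q̄ ≈ 383 W/m²

Solar declination: sin δ = sin ε · sin λ_s = sin 23.44° × sin 180.6° = -0.00417, so δ = -0.239°.
cos H₀ = −tan(-28.3°) tan(-0.239°) = -0.0022, H₀ = 1.5730 rad.
Bracket: H₀ sin φ sin δ + cos φ cos δ sin H₀ = 1.5730×-0.47409×-0.00417 + 0.88048×0.99999×1.00000 = 0.003110 + 0.880471 = 0.883581.
Q̄ = (S₀/π) × [bracket] = (1361/π) × 0.883581 = 382.8 W/m².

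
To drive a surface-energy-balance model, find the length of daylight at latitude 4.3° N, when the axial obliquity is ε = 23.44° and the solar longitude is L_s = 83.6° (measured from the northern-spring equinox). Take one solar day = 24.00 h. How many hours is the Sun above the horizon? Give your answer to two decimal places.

Solar declination: sin δ = sin ε · sin L_s = sin 23.44° × sin 83.6° = 0.39531, so δ = +23.285°.
cos h₀ = −tan ϕ · tan δ = −tan(+4.3°) × tan(+23.285°) = -0.0324, so h₀ = 1.6032 rad = 91.85°.
Daylight = 2h₀/(2π) × 24.00 h = (1.6032/π) × 24.00 = 12.25 h.

12.25 h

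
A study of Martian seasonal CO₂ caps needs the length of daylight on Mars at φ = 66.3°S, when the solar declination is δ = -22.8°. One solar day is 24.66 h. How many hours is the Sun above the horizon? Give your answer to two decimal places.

22.37 h

cos H₀ = −tan φ · tan δ = −tan(-66.3°) × tan(-22.800°) = -0.9576, so H₀ = 2.8494 rad = 163.26°.
Daylight = 2H₀/(2π) × 24.66 h = (2.8494/π) × 24.66 = 22.37 h.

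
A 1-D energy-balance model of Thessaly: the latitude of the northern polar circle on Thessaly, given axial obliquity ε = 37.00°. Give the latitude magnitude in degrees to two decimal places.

The polar circle is the lowest latitude that experiences at least one full rotation of continuous daylight at the northern-summer solstice; it lies at |ϕ| = 90° − ε = 90° − 37.00° = 53.00°.

53.00°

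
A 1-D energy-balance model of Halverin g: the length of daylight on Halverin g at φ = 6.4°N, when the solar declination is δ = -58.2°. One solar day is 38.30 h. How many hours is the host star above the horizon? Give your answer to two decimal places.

cos H₀ = −tan φ · tan δ = −tan(+6.4°) × tan(-58.200°) = 0.1809, so H₀ = 1.3889 rad = 79.58°.
Daylight = 2H₀/(2π) × 38.30 h = (1.3889/π) × 38.30 = 16.93 h.

16.93 h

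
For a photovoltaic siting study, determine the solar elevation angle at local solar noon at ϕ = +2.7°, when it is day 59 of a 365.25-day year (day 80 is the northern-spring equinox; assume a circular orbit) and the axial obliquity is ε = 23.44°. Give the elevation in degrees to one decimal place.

79.2°

Solar longitude: L_s = 360° × (59 − 80)/365.25 = -20.698°, i.e. -20.698° + 360° = 339.302°.
sin δ = sin 23.44° × sin 339.302° = -0.14060, so δ = -8.082°.
At local noon the hour angle is zero, so the zenith angle equals |ϕ − δ| = |+2.7° − (-8.082°)| = 10.782°.
Elevation = 90° − 10.782° = 79.2°.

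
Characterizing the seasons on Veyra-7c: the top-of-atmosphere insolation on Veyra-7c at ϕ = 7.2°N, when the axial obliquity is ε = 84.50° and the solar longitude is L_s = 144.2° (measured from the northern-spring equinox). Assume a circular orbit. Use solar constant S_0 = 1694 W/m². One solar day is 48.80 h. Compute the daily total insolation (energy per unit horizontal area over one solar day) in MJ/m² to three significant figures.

87.6 MJ/m²

Solar declination: sin δ = sin ε · sin L_s = sin 84.50° × sin 144.2° = 0.58226, so δ = +35.610°.
cos h₀ = −tan(+7.2°) tan(+35.610°) = -0.0905, h₀ = 1.6614 rad.
Bracket: h₀ sin ϕ sin δ + cos ϕ cos δ sin h₀ = 1.6614×0.12533×0.58226 + 0.99211×0.81300×0.99590 = 0.121240 + 0.803278 = 0.924518.
Q̄ = (S_0/π) × [bracket] = (1694/π) × 0.924518 = 498.52 W/m².
Daily total = Q̄ × 48.80 h × 3600 s/h = 498.52 × 48.80 × 3600 / 10⁶ = 87.58 MJ/m².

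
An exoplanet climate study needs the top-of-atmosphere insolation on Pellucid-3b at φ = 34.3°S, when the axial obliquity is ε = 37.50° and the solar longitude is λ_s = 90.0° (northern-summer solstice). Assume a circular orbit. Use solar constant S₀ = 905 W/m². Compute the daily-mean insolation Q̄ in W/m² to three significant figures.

Solar declination: sin δ = sin ε · sin λ_s = sin 37.50° × sin 90.0° = 0.60876, so δ = +37.500°.
cos H₀ = −tan(-34.3°) tan(+37.500°) = 0.5234, H₀ = 1.0199 rad.
Bracket: H₀ sin φ sin δ + cos φ cos δ sin H₀ = 1.0199×-0.56353×0.60876 + 0.82610×0.79335×0.85207 = -0.349881 + 0.558435 = 0.208554.
Q̄ = (S₀/π) × [bracket] = (905/π) × 0.208554 = 60.08 W/m².

Q̄ ≈ 60.1 W/m²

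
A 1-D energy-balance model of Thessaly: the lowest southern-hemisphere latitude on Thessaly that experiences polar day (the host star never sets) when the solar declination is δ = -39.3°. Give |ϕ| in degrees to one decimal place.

|ϕ| = 50.7°

Polar day requires cos h₀ = −tan ϕ tan δ ≤ −1, i.e. tan ϕ tan δ ≥ 1.
The boundary is |tan ϕ| · |tan δ| = 1, so |ϕ| = 90° − |δ| = 90° − 39.3° = 50.7° in the southern hemisphere.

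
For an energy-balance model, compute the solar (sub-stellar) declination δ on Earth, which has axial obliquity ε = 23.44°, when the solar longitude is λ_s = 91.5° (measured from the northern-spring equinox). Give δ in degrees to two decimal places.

δ = +23.43°

sin δ = sin ε · sin λ_s = sin 23.44° × sin 91.5° = 0.397652.
δ = arcsin(0.397652) = +23.43°.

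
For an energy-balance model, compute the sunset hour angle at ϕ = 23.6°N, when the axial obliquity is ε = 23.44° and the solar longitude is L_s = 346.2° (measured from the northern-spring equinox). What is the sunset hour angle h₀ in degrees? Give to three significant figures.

Solar declination: sin δ = sin ε · sin L_s = sin 23.44° × sin 346.2° = -0.09489, so δ = -5.445°.
cos h₀ = −tan ϕ · tan δ = −tan(+23.6°) × tan(-5.445°) = 0.0416, so h₀ = 1.5291 rad = 87.61°.

h₀ = 87.6°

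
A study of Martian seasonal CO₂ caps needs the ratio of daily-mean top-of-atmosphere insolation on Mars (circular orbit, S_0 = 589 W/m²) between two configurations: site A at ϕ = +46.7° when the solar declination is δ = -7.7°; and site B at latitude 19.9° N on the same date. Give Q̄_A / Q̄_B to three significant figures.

— Configuration A (ϕ=+46.7°):
cos h₀ = −tan(+46.7°) tan(-7.700°) = 0.1435, h₀ = 1.4268 rad.
Bracket: h₀ sin ϕ sin δ + cos ϕ cos δ sin h₀ = 1.4268×0.72777×-0.13399 + 0.68582×0.99098×0.98965 = -0.139133 + 0.672600 = 0.533467.
Q̄ = (S_0/π) × [bracket] = (589/π) × 0.533467 = 100.02 W/m².
— Configuration B (ϕ=+19.9°):
cos h₀ = −tan(+19.9°) tan(-7.700°) = 0.0489, h₀ = 1.5218 rad.
Bracket: h₀ sin ϕ sin δ + cos ϕ cos δ sin h₀ = 1.5218×0.34038×-0.13399 + 0.94029×0.99098×0.99880 = -0.069406 + 0.930690 = 0.861284.
Q̄ = (S_0/π) × [bracket] = (589/π) × 0.861284 = 161.48 W/m².
Ratio Q̄_A / Q̄_B = 100.02 / 161.48 = 0.6194.

Q̄_A / Q̄_B ≈ 0.619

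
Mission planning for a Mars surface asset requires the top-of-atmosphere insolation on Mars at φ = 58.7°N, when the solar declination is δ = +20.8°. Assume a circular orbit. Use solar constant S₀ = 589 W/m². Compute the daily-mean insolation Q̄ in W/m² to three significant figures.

cos H₀ = −tan(+58.7°) tan(+20.800°) = -0.6248, H₀ = 2.2456 rad.
Bracket: H₀ sin φ sin δ + cos φ cos δ sin H₀ = 2.2456×0.85446×0.35511 + 0.51952×0.93483×0.78081 = 0.681376 + 0.379210 = 1.060586.
Q̄ = (S₀/π) × [bracket] = (589/π) × 1.060586 = 198.8 W/m².

Q̄ ≈ 199 W/m²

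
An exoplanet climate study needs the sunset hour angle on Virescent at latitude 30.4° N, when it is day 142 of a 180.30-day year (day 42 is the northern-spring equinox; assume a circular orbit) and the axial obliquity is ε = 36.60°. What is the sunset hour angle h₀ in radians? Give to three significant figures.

Solar longitude: L_s = 360° × (142 − 42)/180.30 = 199.667°.
sin δ = sin 36.60° × sin 199.667° = -0.20066, so δ = -11.576°.
cos h₀ = −tan ϕ · tan δ = −tan(+30.4°) × tan(-11.576°) = 0.1202, so h₀ = 1.4503 rad = 83.10°.

h₀ = 1.45 rad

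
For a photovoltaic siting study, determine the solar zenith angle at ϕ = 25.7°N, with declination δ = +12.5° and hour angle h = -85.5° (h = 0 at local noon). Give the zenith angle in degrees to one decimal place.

θ_z = 80.6°

cos θ_z = sin ϕ sin δ + cos ϕ cos δ cos h = 0.093861 + 0.069022 = 0.162883.
θ_z = arccos(0.162883) = 80.6°.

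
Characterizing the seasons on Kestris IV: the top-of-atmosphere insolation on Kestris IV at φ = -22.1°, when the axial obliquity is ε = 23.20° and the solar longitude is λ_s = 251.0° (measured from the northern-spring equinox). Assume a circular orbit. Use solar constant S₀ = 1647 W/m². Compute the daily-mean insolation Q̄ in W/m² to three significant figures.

Q̄ ≈ 572 W/m²

Solar declination: sin δ = sin ε · sin λ_s = sin 23.20° × sin 251.0° = -0.37248, so δ = -21.869°.
cos H₀ = −tan(-22.1°) tan(-21.869°) = -0.1630, H₀ = 1.7345 rad.
Bracket: H₀ sin φ sin δ + cos φ cos δ sin H₀ = 1.7345×-0.37622×-0.37248 + 0.92653×0.92804×0.98663 = 0.243063 + 0.848361 = 1.091424.
Q̄ = (S₀/π) × [bracket] = (1647/π) × 1.091424 = 572.2 W/m².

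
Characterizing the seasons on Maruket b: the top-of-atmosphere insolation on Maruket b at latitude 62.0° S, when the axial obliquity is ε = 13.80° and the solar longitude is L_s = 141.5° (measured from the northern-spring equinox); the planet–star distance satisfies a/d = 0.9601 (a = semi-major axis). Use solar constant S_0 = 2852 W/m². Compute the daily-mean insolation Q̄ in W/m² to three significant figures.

Solar declination: sin δ = sin ε · sin L_s = sin 13.80° × sin 141.5° = 0.14849, so δ = +8.539°.
cos h₀ = −tan(-62.0°) tan(+8.539°) = 0.2824, h₀ = 1.2845 rad.
Bracket: h₀ sin ϕ sin δ + cos ϕ cos δ sin h₀ = 1.2845×-0.88295×0.14849 + 0.46947×0.98891×0.95930 = -0.168410 + 0.445368 = 0.276958.
Inverse-square distance factor (a/d)² = 0.9601² = 0.921792.
Q̄ = (S_0/π) × 0.921792 × [bracket] = (2852/π) × 0.921792 × 0.276958 = 231.8 W/m².

Q̄ ≈ 232 W/m²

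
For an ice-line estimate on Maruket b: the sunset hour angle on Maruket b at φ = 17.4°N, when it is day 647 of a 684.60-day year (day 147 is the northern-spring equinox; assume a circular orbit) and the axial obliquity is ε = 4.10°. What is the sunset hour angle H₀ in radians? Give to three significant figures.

Solar longitude: λ_s = 360° × (647 − 147)/684.60 = 262.927°.
sin δ = sin 4.10° × sin 262.927° = -0.07095, so δ = -4.069°.
cos H₀ = −tan φ · tan δ = −tan(+17.4°) × tan(-4.069°) = 0.0223, so H₀ = 1.5485 rad = 88.72°.

H₀ = 1.55 rad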